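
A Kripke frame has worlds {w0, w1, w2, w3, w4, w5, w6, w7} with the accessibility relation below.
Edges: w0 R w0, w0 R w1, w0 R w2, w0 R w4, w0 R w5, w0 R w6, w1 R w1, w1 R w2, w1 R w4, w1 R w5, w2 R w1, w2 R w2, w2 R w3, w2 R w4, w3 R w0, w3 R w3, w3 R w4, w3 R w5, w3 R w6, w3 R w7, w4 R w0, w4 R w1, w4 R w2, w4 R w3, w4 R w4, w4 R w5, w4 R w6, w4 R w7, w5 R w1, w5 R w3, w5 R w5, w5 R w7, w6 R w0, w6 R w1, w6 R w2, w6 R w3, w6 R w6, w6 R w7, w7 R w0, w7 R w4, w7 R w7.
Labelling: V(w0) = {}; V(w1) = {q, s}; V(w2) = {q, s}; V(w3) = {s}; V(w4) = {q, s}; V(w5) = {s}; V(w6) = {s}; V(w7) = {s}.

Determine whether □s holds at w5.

At w5: □s requires s at every successor {w1, w3, w5, w7}.
  At w1: s is true.
  At w3: s is true.
  At w5: s is true.
  At w7: s is true.
So □s is true at w5.

Yes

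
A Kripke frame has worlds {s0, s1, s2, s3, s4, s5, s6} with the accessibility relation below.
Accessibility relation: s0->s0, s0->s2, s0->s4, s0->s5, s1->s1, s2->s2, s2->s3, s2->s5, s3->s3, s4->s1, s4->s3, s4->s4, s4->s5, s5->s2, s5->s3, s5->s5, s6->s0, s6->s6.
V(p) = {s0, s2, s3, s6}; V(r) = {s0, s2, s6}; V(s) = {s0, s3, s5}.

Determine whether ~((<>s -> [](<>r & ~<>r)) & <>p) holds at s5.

Yes

At s5: (<>s -> [](<>r & ~<>r)) & <>p is false, so ~((<>s -> [](<>r & ~<>r)) & <>p) is true.
  At s5: <>s -> [](<>r & ~<>r) is false, <>p is true, so (<>s -> [](<>r & ~<>r)) & <>p is false.
    At s5: <>s is true, [](<>r & ~<>r) is false, so <>s -> [](<>r & ~<>r) is false.
      At s5: <>s requires s at some successor in {s2, s3, s5}.
        s holds at s3, so <>s is true at s5.
      At s5: [](<>r & ~<>r) requires <>r & ~<>r at every successor {s2, s3, s5}.
        <>r & ~<>r fails at s2, so [](<>r & ~<>r) is false at s5.
    At s5: <>p requires p at some successor in {s2, s3, s5}.
      p holds at s2, so <>p is true at s5.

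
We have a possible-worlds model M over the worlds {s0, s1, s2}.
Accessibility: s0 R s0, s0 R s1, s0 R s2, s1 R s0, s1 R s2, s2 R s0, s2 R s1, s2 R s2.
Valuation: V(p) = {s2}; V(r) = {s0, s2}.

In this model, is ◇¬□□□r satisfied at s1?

Yes

At s1: ◇¬□□□r requires ¬□□□r at some successor in {s0, s2}.
  ¬□□□r holds at s0, so ◇¬□□□r is true at s1.
    At s0: □□□r is false, so ¬□□□r is true.
      At s0: □□□r requires □□r at every successor {s0, s1, s2}.
        □□r fails at s0, so □□□r is false at s0.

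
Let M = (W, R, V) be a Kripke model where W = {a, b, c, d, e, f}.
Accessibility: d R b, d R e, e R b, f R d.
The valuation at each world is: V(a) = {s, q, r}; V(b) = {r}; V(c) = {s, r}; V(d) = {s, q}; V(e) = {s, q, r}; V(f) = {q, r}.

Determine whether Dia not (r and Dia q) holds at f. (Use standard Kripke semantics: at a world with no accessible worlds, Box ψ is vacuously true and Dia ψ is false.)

Recall that Dia ψ holds at a world iff ψ holds at some accessible world.
At f: Dia not (r and Dia q) requires not (r and Dia q) at some successor in {d}.
  not (r and Dia q) holds at d, so Dia not (r and Dia q) is true at f.
    At d: r and Dia q is false, so not (r and Dia q) is true.
      At d: r is false, Dia q is true, so r and Dia q is false.

Yes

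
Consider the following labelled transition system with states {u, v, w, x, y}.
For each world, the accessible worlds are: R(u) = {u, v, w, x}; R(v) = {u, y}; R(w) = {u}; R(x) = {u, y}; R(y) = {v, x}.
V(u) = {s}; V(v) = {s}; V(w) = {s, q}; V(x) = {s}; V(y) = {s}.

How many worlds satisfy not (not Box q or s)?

0

Let φ = not (not Box q or s). Evaluate φ at each world:
  u (successors {u, v, w, x}): φ is false.
  v (successors {u, y}): φ is false.
  w (successors {u}): φ is false.
  x (successors {u, y}): φ is false.
  y (successors {v, x}): φ is false.
For instance, at u:
  At u: not Box q or s is true, so not (not Box q or s) is false.
    At u: not Box q is true, s is true, so not Box q or s is true.
      At u: Box q is false, so not Box q is true.
Satisfying worlds: none.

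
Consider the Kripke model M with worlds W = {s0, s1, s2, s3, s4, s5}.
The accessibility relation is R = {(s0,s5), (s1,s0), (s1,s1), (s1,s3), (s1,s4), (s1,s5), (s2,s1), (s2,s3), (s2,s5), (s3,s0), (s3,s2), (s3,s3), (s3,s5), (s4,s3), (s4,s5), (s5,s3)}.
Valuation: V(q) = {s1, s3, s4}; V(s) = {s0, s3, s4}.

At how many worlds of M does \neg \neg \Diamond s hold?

5

Let φ = \neg \neg \Diamond s. Evaluate φ at each world:
  s0 (successors {s5}): φ is false.
  s1 (successors {s0, s1, s3, s4, s5}): φ is true.
  s2 (successors {s1, s3, s5}): φ is true.
  s3 (successors {s0, s2, s3, s5}): φ is true.
  s4 (successors {s3, s5}): φ is true.
  s5 (successors {s3}): φ is true.
For instance, at s0:
  At s0: \neg \Diamond s is true, so \neg \neg \Diamond s is false.
    At s0: \Diamond s is false, so \neg \Diamond s is true.
      At s0: \Diamond s requires s at some successor in {s5}.
        At s5: s is false.
      So \Diamond s is false at s0.
Satisfying worlds: {s1, s2, s3, s4, s5}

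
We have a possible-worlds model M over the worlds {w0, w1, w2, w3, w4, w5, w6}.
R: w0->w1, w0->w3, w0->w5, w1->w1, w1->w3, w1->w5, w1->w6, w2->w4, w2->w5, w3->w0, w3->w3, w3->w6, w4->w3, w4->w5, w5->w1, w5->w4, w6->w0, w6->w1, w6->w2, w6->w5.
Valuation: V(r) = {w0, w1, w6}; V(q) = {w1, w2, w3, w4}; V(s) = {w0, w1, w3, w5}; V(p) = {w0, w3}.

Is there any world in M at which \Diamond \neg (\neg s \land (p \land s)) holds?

Yes

Let φ = \Diamond \neg (\neg s \land (p \land s)). Evaluate φ at each world:
  w0 (successors {w1, w3, w5}): φ is true.
  w1 (successors {w1, w3, w5, w6}): φ is true.
  w2 (successors {w4, w5}): φ is true.
  w3 (successors {w0, w3, w6}): φ is true.
  w4 (successors {w3, w5}): φ is true.
  w5 (successors {w1, w4}): φ is true.
  w6 (successors {w0, w1, w2, w5}): φ is true.
Detail at w0 (witness):
  At w0: \Diamond \neg (\neg s \land (p \land s)) requires \neg (\neg s \land (p \land s)) at some successor in {w1, w3, w5}.
    \neg (\neg s \land (p \land s)) holds at w1, so \Diamond \neg (\neg s \land (p \land s)) is true at w0.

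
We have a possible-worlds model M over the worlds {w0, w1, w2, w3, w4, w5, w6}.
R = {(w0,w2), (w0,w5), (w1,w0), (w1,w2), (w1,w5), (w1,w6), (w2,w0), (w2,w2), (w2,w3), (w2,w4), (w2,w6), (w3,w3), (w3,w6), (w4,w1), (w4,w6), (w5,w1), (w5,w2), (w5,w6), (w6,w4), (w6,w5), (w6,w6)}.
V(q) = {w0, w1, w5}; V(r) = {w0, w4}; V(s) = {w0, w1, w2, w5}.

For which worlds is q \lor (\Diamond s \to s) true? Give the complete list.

Recall that \Diamond ψ holds at a world iff ψ holds at some accessible world.
Let φ = q \lor (\Diamond s \to s). Evaluate φ at each world:
  w0 (successors {w2, w5}): φ is true.
  w1 (successors {w0, w2, w5, w6}): φ is true.
  w2 (successors {w0, w2, w3, w4, w6}): φ is true.
  w3 (successors {w3, w6}): φ is true.
  w4 (successors {w1, w6}): φ is false.
  w5 (successors {w1, w2, w6}): φ is true.
  w6 (successors {w4, w5, w6}): φ is false.
For instance, at w2:
  At w2: q is false, \Diamond s \to s is true, so q \lor (\Diamond s \to s) is true.
    At w2: \Diamond s is true, s is true, so \Diamond s \to s is true.
      At w2: \Diamond s requires s at some successor in {w0, w2, w3, w4, w6}.
        s holds at w0, so \Diamond s is true at w2.
Satisfying worlds: {w0, w1, w2, w3, w5}

w0, w1, w2, w3, w5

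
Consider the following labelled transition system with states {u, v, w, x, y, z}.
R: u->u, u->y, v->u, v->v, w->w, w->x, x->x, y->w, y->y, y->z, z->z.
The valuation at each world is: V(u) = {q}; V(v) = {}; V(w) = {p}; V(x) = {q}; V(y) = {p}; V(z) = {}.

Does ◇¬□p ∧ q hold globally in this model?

No

Let φ = ◇¬□p ∧ q. Evaluate φ at each world:
  u (successors {u, y}): φ is true.
  v (successors {u, v}): φ is false.
  w (successors {w, x}): φ is false.
  x (successors {x}): φ is true.
  y (successors {w, y, z}): φ is false.
  z (successors {z}): φ is false.
Detail at v (counterexample):
  At v: ◇¬□p is true, q is false, so ◇¬□p ∧ q is false.
    At v: ◇¬□p requires ¬□p at some successor in {u, v}.
      ¬□p holds at u, so ◇¬□p is true at v.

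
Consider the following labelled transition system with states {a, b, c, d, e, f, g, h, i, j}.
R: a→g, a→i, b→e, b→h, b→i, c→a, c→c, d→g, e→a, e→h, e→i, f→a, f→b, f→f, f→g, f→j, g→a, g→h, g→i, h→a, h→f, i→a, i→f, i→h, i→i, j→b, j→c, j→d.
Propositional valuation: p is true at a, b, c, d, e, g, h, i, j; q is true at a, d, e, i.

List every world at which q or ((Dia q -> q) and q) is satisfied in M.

a, d, e, i

Let φ = q or ((Dia q -> q) and q). Evaluate φ at each world:
  a (successors {g, i}): φ is true.
  b (successors {e, h, i}): φ is false.
  c (successors {a, c}): φ is false.
  d (successors {g}): φ is true.
  e (successors {a, h, i}): φ is true.
  f (successors {a, b, f, g, j}): φ is false.
  g (successors {a, h, i}): φ is false.
  h (successors {a, f}): φ is false.
  i (successors {a, f, h, i}): φ is true.
  j (successors {b, c, d}): φ is false.
For instance, at d:
  At d: q is true, (Dia q -> q) and q is true, so q or ((Dia q -> q) and q) is true.
    At d: Dia q -> q is true, q is true, so (Dia q -> q) and q is true.
      At d: Dia q is false, q is true, so Dia q -> q is true.
Satisfying worlds: {a, d, e, i}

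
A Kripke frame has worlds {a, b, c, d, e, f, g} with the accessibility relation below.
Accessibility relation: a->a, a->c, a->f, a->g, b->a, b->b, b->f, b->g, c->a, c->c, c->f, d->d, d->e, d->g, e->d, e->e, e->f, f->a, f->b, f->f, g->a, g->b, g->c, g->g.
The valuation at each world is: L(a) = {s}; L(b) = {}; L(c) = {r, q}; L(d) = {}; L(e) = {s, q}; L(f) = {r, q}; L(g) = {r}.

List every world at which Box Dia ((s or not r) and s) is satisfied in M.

Recall that Box ψ holds at a world iff ψ holds at every accessible world, and Dia ψ holds iff ψ holds at some accessible world.
Let φ = Box Dia ((s or not r) and s). Evaluate φ at each world:
  a (successors {a, c, f, g}): φ is true.
  b (successors {a, b, f, g}): φ is true.
  c (successors {a, c, f}): φ is true.
  d (successors {d, e, g}): φ is true.
  e (successors {d, e, f}): φ is true.
  f (successors {a, b, f}): φ is true.
  g (successors {a, b, c, g}): φ is true.
For instance, at c:
  At c: Box Dia ((s or not r) and s) requires Dia ((s or not r) and s) at every successor {a, c, f}.
      At a: Dia ((s or not r) and s) requires (s or not r) and s at some successor in {a, c, f, g}.
        (s or not r) and s holds at a, so Dia ((s or not r) and s) is true at a.
      At c: Dia ((s or not r) and s) requires (s or not r) and s at some successor in {a, c, f}.
        (s or not r) and s holds at a, so Dia ((s or not r) and s) is true at c.
      At f: Dia ((s or not r) and s) requires (s or not r) and s at some successor in {a, b, f}.
        (s or not r) and s holds at a, so Dia ((s or not r) and s) is true at f.
  So Box Dia ((s or not r) and s) is true at c.
Satisfying worlds: {a, b, c, d, e, f, g}

a, b, c, d, e, f, g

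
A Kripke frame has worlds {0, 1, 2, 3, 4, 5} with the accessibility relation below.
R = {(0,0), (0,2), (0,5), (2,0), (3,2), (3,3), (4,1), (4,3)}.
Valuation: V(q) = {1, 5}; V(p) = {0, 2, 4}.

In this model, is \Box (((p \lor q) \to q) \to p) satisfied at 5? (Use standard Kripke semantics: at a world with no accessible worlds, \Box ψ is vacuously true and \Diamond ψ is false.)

Yes

Recall that \Box ψ holds at a world iff ψ holds at every accessible world, and \Diamond ψ holds iff ψ holds at some accessible world.
At 5: no accessible worlds, so \Box (((p \lor q) \to q) \to p) holds vacuously.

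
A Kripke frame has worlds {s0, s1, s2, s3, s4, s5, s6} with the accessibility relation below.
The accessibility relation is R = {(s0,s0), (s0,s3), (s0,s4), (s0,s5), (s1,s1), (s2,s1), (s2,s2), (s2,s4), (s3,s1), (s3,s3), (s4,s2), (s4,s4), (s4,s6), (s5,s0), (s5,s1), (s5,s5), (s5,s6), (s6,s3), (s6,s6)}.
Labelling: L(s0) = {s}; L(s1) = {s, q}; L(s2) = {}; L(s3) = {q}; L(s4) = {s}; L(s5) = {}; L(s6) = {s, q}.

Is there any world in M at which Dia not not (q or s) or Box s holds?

Let φ = Dia not not (q or s) or Box s. Evaluate φ at each world:
  s0 (successors {s0, s3, s4, s5}): φ is true.
  s1 (successors {s1}): φ is true.
  s2 (successors {s1, s2, s4}): φ is true.
  s3 (successors {s1, s3}): φ is true.
  s4 (successors {s2, s4, s6}): φ is true.
  s5 (successors {s0, s1, s5, s6}): φ is true.
  s6 (successors {s3, s6}): φ is true.
Detail at s0 (witness):
  At s0: Dia not not (q or s) is true, Box s is false, so Dia not not (q or s) or Box s is true.
    At s0: Dia not not (q or s) requires not not (q or s) at some successor in {s0, s3, s4, s5}.
      not not (q or s) holds at s0, so Dia not not (q or s) is true at s0.
    At s0: Box s requires s at every successor {s0, s3, s4, s5}.
      s fails at s3, so Box s is false at s0.

Yes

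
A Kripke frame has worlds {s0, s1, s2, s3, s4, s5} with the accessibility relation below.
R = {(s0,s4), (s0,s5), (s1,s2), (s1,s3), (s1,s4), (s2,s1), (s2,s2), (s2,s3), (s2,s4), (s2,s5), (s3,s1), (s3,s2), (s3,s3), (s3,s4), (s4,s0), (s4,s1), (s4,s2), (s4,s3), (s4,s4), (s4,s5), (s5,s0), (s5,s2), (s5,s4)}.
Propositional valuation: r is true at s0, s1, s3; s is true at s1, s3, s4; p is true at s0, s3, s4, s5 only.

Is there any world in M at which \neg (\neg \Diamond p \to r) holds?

Let φ = \neg (\neg \Diamond p \to r). Evaluate φ at each world:
  s0 (successors {s4, s5}): φ is false.
  s1 (successors {s2, s3, s4}): φ is false.
  s2 (successors {s1, s2, s3, s4, s5}): φ is false.
  s3 (successors {s1, s2, s3, s4}): φ is false.
  s4 (successors {s0, s1, s2, s3, s4, s5}): φ is false.
  s5 (successors {s0, s2, s4}): φ is false.
For instance, at s0:
  At s0: \neg \Diamond p \to r is true, so \neg (\neg \Diamond p \to r) is false.
    At s0: \neg \Diamond p is false, r is true, so \neg \Diamond p \to r is true.
      At s0: \Diamond p is true, so \neg \Diamond p is false.

No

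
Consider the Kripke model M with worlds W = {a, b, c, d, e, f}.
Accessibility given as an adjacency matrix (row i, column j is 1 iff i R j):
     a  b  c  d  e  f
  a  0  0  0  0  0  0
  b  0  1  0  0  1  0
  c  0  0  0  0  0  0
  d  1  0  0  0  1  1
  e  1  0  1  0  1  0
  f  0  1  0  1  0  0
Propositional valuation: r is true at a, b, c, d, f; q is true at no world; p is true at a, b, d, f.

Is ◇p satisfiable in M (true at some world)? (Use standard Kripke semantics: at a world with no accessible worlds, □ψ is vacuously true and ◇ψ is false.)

Yes

Let φ = ◇p. Evaluate φ at each world:
  a (successors ∅): φ is false.
  b (successors {b, e}): φ is true.
  c (successors ∅): φ is false.
  d (successors {a, e, f}): φ is true.
  e (successors {a, c, e}): φ is true.
  f (successors {b, d}): φ is true.
Detail at b (witness):
  At b: ◇p requires p at some successor in {b, e}.
    p holds at b, so ◇p is true at b.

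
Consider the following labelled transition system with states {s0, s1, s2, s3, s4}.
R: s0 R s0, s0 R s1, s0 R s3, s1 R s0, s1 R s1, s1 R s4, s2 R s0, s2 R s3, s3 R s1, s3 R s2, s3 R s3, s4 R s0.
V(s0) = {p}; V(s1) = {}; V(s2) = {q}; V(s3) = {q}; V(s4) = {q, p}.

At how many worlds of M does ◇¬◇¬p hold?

Let φ = ◇¬◇¬p. Evaluate φ at each world:
  s0 (successors {s0, s1, s3}): φ is false.
  s1 (successors {s0, s1, s4}): φ is true.
  s2 (successors {s0, s3}): φ is false.
  s3 (successors {s1, s2, s3}): φ is false.
  s4 (successors {s0}): φ is false.
For instance, at s1:
  At s1: ◇¬◇¬p requires ¬◇¬p at some successor in {s0, s1, s4}.
    ¬◇¬p holds at s4, so ◇¬◇¬p is true at s1.
      At s4: ◇¬p is false, so ¬◇¬p is true.
Satisfying worlds: {s1}

1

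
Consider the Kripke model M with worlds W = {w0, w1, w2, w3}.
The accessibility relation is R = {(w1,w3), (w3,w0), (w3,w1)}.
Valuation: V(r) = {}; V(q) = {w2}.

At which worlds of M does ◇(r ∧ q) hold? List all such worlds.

Let φ = ◇(r ∧ q). Evaluate φ at each world:
  w0 (successors ∅): φ is false.
  w1 (successors {w3}): φ is false.
  w2 (successors ∅): φ is false.
  w3 (successors {w0, w1}): φ is false.
For instance, at w1:
  At w1: ◇(r ∧ q) requires r ∧ q at some successor in {w3}.
    At w3: r ∧ q is false.
  So ◇(r ∧ q) is false at w1.
Satisfying worlds: none.

none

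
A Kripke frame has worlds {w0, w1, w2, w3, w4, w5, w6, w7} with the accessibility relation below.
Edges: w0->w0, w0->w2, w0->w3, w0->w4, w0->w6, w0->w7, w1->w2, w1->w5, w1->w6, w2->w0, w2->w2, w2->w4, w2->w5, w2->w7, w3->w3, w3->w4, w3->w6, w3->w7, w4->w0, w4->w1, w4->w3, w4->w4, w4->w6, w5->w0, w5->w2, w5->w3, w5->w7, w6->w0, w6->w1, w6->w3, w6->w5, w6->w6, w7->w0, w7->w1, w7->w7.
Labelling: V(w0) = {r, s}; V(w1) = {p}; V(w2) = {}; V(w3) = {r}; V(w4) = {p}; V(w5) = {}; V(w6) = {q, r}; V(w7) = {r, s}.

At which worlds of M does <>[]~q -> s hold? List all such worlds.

Recall that []ψ holds at a world iff ψ holds at every accessible world, and <>ψ holds iff ψ holds at some accessible world.
Let φ = <>[]~q -> s. Evaluate φ at each world:
  w0 (successors {w0, w2, w3, w4, w6, w7}): φ is true.
  w1 (successors {w2, w5, w6}): φ is false.
  w2 (successors {w0, w2, w4, w5, w7}): φ is false.
  w3 (successors {w3, w4, w6, w7}): φ is false.
  w4 (successors {w0, w1, w3, w4, w6}): φ is true.
  w5 (successors {w0, w2, w3, w7}): φ is false.
  w6 (successors {w0, w1, w3, w5, w6}): φ is false.
  w7 (successors {w0, w1, w7}): φ is true.
For instance, at w2:
  At w2: <>[]~q is true, s is false, so <>[]~q -> s is false.
    At w2: <>[]~q requires []~q at some successor in {w0, w2, w4, w5, w7}.
      []~q holds at w2, so <>[]~q is true at w2.
Satisfying worlds: {w0, w4, w7}

w0, w4, w7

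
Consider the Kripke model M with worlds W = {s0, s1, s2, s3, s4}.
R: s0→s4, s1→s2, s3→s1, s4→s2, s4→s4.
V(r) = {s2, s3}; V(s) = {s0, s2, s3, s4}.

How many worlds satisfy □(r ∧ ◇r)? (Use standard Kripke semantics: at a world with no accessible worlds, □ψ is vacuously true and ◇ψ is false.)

1

Let φ = □(r ∧ ◇r). Evaluate φ at each world:
  s0 (successors {s4}): φ is false.
  s1 (successors {s2}): φ is false.
  s2 (successors ∅): φ is true.
  s3 (successors {s1}): φ is false.
  s4 (successors {s2, s4}): φ is false.
For instance, at s1:
  At s1: □(r ∧ ◇r) requires r ∧ ◇r at every successor {s2}.
    r ∧ ◇r fails at s2, so □(r ∧ ◇r) is false at s1.
      At s2: r is true, ◇r is false, so r ∧ ◇r is false.
Satisfying worlds: {s2}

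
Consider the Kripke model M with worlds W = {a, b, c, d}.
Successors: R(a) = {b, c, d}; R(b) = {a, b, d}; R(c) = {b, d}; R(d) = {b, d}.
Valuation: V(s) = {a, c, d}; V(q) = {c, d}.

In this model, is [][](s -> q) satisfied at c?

At c: [][](s -> q) requires [](s -> q) at every successor {b, d}.
  [](s -> q) fails at b, so [][](s -> q) is false at c.
    At b: [](s -> q) requires s -> q at every successor {a, b, d}.
      s -> q fails at a, so [](s -> q) is false at b.

No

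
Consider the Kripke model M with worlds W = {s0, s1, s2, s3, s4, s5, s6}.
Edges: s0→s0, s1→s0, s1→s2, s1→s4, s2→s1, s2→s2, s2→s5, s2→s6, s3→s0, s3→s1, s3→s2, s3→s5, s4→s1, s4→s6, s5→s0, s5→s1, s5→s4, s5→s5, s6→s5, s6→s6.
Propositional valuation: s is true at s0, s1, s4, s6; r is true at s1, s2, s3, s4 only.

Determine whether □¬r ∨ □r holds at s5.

Recall that □ψ holds at a world iff ψ holds at every accessible world, and ◇ψ holds iff ψ holds at some accessible world.
At s5: □¬r is false, □r is false, so □¬r ∨ □r is false.
  At s5: □¬r requires ¬r at every successor {s0, s1, s4, s5}.
    ¬r fails at s1, so □¬r is false at s5.
  At s5: □r requires r at every successor {s0, s1, s4, s5}.
    r fails at s0, so □r is false at s5.

No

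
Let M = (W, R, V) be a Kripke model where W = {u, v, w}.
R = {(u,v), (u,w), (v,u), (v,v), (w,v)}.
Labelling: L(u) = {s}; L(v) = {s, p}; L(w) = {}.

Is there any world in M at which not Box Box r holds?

Let φ = not Box Box r. Evaluate φ at each world:
  u (successors {v, w}): φ is true.
  v (successors {u, v}): φ is true.
  w (successors {v}): φ is true.
Detail at u (witness):
  At u: Box Box r is false, so not Box Box r is true.
    At u: Box Box r requires Box r at every successor {v, w}.
      Box r fails at v, so Box Box r is false at u.

Yes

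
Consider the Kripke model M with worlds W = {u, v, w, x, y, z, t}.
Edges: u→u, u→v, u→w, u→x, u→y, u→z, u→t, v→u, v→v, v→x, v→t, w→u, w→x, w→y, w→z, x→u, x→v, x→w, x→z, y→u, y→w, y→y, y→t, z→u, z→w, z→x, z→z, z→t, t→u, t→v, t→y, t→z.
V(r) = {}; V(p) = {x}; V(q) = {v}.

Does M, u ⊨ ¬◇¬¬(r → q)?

Recall that ◇ψ holds at a world iff ψ holds at some accessible world.
At u: ◇¬¬(r → q) is true, so ¬◇¬¬(r → q) is false.
  At u: ◇¬¬(r → q) requires ¬¬(r → q) at some successor in {u, v, w, x, y, z, t}.
    ¬¬(r → q) holds at u, so ◇¬¬(r → q) is true at u.

No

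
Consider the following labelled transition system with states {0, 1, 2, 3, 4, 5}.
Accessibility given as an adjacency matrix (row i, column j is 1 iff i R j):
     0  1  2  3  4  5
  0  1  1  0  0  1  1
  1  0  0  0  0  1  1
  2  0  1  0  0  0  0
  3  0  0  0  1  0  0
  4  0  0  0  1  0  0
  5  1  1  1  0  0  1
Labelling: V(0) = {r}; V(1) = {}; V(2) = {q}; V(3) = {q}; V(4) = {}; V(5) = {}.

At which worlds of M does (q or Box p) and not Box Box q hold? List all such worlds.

Recall that Box ψ holds at a world iff ψ holds at every accessible world, and Dia ψ holds iff ψ holds at some accessible world.
Let φ = (q or Box p) and not Box Box q. Evaluate φ at each world:
  0 (successors {0, 1, 4, 5}): φ is false.
  1 (successors {4, 5}): φ is false.
  2 (successors {1}): φ is true.
  3 (successors {3}): φ is false.
  4 (successors {3}): φ is false.
  5 (successors {0, 1, 2, 5}): φ is false.
For instance, at 2:
  At 2: q or Box p is true, not Box Box q is true, so (q or Box p) and not Box Box q is true.
    At 2: q is true, Box p is false, so q or Box p is true.
      At 2: Box p requires p at every successor {1}.
        p fails at 1, so Box p is false at 2.
    At 2: Box Box q is false, so not Box Box q is true.
      At 2: Box Box q requires Box q at every successor {1}.
        Box q fails at 1, so Box Box q is false at 2.
Satisfying worlds: {2}

2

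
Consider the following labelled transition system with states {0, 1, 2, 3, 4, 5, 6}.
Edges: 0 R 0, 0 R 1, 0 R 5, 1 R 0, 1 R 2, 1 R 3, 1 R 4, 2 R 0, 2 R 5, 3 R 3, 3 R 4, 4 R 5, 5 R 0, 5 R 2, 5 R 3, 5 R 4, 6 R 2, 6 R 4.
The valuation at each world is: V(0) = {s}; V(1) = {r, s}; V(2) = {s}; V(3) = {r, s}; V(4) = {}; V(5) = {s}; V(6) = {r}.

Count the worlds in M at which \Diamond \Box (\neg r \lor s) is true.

7

Let φ = \Diamond \Box (\neg r \lor s). Evaluate φ at each world:
  0 (successors {0, 1, 5}): φ is true.
  1 (successors {0, 2, 3, 4}): φ is true.
  2 (successors {0, 5}): φ is true.
  3 (successors {3, 4}): φ is true.
  4 (successors {5}): φ is true.
  5 (successors {0, 2, 3, 4}): φ is true.
  6 (successors {2, 4}): φ is true.
For instance, at 2:
  At 2: \Diamond \Box (\neg r \lor s) requires \Box (\neg r \lor s) at some successor in {0, 5}.
    \Box (\neg r \lor s) holds at 0, so \Diamond \Box (\neg r \lor s) is true at 2.
      At 0: \Box (\neg r \lor s) requires \neg r \lor s at every successor {0, 1, 5}.
        At 0: \neg r \lor s is true.
        At 1: \neg r \lor s is true.
        At 5: \neg r \lor s is true.
      So \Box (\neg r \lor s) is true at 0.
Satisfying worlds: {0, 1, 2, 3, 4, 5, 6}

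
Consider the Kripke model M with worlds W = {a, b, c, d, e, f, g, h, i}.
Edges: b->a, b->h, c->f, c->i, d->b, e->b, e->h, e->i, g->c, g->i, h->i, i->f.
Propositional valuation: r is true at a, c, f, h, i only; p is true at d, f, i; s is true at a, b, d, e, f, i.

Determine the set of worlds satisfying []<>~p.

Let φ = []<>~p. Evaluate φ at each world:
  a (successors ∅): φ is true.
  b (successors {a, h}): φ is false.
  c (successors {f, i}): φ is false.
  d (successors {b}): φ is true.
  e (successors {b, h, i}): φ is false.
  f (successors ∅): φ is true.
  g (successors {c, i}): φ is false.
  h (successors {i}): φ is false.
  i (successors {f}): φ is false.
For instance, at g:
  At g: []<>~p requires <>~p at every successor {c, i}.
    <>~p fails at c, so []<>~p is false at g.
      At c: <>~p requires ~p at some successor in {f, i}.
        At f: ~p is false.
        At i: ~p is false.
      So <>~p is false at c.
Satisfying worlds: {a, d, f}

a, d, f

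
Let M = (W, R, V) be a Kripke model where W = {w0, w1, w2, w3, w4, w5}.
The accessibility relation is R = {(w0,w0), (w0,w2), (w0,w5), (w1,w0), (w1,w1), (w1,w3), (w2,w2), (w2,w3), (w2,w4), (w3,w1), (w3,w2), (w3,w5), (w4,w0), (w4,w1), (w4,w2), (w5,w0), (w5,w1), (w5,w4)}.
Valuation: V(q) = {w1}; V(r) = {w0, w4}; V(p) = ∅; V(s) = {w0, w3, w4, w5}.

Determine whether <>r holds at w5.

Yes

At w5: <>r requires r at some successor in {w0, w1, w4}.
  r holds at w0, so <>r is true at w5.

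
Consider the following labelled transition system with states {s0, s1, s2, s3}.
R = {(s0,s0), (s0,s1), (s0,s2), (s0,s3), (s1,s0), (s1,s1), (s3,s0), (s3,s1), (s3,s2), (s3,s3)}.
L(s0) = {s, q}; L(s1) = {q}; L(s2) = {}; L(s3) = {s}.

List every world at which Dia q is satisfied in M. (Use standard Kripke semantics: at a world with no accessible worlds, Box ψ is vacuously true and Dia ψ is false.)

s0, s1, s3

Let φ = Dia q. Evaluate φ at each world:
  s0 (successors {s0, s1, s2, s3}): φ is true.
  s1 (successors {s0, s1}): φ is true.
  s2 (successors ∅): φ is false.
  s3 (successors {s0, s1, s2, s3}): φ is true.
For instance, at s3:
  At s3: Dia q requires q at some successor in {s0, s1, s2, s3}.
    q holds at s0, so Dia q is true at s3.
Satisfying worlds: {s0, s1, s3}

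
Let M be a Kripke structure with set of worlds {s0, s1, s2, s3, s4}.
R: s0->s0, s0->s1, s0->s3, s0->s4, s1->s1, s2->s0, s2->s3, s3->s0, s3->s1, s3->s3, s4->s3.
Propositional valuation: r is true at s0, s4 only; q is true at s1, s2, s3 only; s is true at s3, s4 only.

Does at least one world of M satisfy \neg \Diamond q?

Recall that \Diamond ψ holds at a world iff ψ holds at some accessible world.
Let φ = \neg \Diamond q. Evaluate φ at each world:
  s0 (successors {s0, s1, s3, s4}): φ is false.
  s1 (successors {s1}): φ is false.
  s2 (successors {s0, s3}): φ is false.
  s3 (successors {s0, s1, s3}): φ is false.
  s4 (successors {s3}): φ is false.
For instance, at s1:
  At s1: \Diamond q is true, so \neg \Diamond q is false.
    At s1: \Diamond q requires q at some successor in {s1}.
      q holds at s1, so \Diamond q is true at s1.

No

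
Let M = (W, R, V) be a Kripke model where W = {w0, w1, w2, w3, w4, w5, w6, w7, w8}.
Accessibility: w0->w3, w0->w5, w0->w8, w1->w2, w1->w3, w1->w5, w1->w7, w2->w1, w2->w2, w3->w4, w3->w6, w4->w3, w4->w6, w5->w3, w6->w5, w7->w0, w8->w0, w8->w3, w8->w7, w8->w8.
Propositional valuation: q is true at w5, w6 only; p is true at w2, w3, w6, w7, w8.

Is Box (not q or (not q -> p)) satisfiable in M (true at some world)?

Yes

Let φ = Box (not q or (not q -> p)). Evaluate φ at each world:
  w0 (successors {w3, w5, w8}): φ is true.
  w1 (successors {w2, w3, w5, w7}): φ is true.
  w2 (successors {w1, w2}): φ is true.
  w3 (successors {w4, w6}): φ is true.
  w4 (successors {w3, w6}): φ is true.
  w5 (successors {w3}): φ is true.
  w6 (successors {w5}): φ is true.
  w7 (successors {w0}): φ is true.
  w8 (successors {w0, w3, w7, w8}): φ is true.
Detail at w0 (witness):
  At w0: Box (not q or (not q -> p)) requires not q or (not q -> p) at every successor {w3, w5, w8}.
    At w3: not q or (not q -> p) is true.
    At w5: not q or (not q -> p) is true.
    At w8: not q or (not q -> p) is true.
  So Box (not q or (not q -> p)) is true at w0.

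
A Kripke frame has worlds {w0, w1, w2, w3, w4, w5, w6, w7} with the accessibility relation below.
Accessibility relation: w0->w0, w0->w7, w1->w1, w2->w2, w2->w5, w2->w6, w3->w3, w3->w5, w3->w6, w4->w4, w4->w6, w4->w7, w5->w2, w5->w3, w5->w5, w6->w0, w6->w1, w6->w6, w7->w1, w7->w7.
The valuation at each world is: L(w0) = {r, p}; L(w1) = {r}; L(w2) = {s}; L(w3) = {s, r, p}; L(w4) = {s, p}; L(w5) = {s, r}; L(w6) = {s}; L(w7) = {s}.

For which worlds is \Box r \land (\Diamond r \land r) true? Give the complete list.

w1

Let φ = \Box r \land (\Diamond r \land r). Evaluate φ at each world:
  w0 (successors {w0, w7}): φ is false.
  w1 (successors {w1}): φ is true.
  w2 (successors {w2, w5, w6}): φ is false.
  w3 (successors {w3, w5, w6}): φ is false.
  w4 (successors {w4, w6, w7}): φ is false.
  w5 (successors {w2, w3, w5}): φ is false.
  w6 (successors {w0, w1, w6}): φ is false.
  w7 (successors {w1, w7}): φ is false.
For instance, at w6:
  At w6: \Box r is false, \Diamond r \land r is false, so \Box r \land (\Diamond r \land r) is false.
    At w6: \Box r requires r at every successor {w0, w1, w6}.
      r fails at w6, so \Box r is false at w6.
    At w6: \Diamond r is true, r is false, so \Diamond r \land r is false.
      At w6: \Diamond r requires r at some successor in {w0, w1, w6}.
        r holds at w0, so \Diamond r is true at w6.
Satisfying worlds: {w1}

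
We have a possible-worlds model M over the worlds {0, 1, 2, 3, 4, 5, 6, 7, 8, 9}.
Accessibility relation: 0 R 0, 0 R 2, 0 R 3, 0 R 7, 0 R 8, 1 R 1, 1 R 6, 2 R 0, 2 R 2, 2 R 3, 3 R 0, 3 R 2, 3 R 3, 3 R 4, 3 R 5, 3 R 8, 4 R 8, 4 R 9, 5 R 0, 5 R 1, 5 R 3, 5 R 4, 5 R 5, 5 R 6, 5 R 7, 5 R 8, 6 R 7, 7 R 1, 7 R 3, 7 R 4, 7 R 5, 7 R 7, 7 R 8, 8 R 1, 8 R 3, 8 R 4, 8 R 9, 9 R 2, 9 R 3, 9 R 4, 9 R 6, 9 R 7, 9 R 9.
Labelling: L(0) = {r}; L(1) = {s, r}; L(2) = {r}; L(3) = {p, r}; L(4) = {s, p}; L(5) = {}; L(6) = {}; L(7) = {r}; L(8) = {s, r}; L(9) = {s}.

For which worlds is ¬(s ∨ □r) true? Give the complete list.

3, 5, 7

Let φ = ¬(s ∨ □r). Evaluate φ at each world:
  0 (successors {0, 2, 3, 7, 8}): φ is false.
  1 (successors {1, 6}): φ is false.
  2 (successors {0, 2, 3}): φ is false.
  3 (successors {0, 2, 3, 4, 5, 8}): φ is true.
  4 (successors {8, 9}): φ is false.
  5 (successors {0, 1, 3, 4, 5, 6, 7, 8}): φ is true.
  6 (successors {7}): φ is false.
  7 (successors {1, 3, 4, 5, 7, 8}): φ is true.
  8 (successors {1, 3, 4, 9}): φ is false.
  9 (successors {2, 3, 4, 6, 7, 9}): φ is false.
For instance, at 7:
  At 7: s ∨ □r is false, so ¬(s ∨ □r) is true.
    At 7: s is false, □r is false, so s ∨ □r is false.
      At 7: □r requires r at every successor {1, 3, 4, 5, 7, 8}.
        r fails at 4, so □r is false at 7.
Satisfying worlds: {3, 5, 7}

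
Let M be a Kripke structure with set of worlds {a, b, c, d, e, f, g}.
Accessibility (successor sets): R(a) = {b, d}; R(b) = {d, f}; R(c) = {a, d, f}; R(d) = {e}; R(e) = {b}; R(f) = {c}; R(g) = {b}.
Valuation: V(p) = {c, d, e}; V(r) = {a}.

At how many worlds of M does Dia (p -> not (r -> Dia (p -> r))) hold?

5

Let φ = Dia (p -> not (r -> Dia (p -> r))). Evaluate φ at each world:
  a (successors {b, d}): φ is true.
  b (successors {d, f}): φ is true.
  c (successors {a, d, f}): φ is true.
  d (successors {e}): φ is false.
  e (successors {b}): φ is true.
  f (successors {c}): φ is false.
  g (successors {b}): φ is true.
For instance, at b:
  At b: Dia (p -> not (r -> Dia (p -> r))) requires p -> not (r -> Dia (p -> r)) at some successor in {d, f}.
    p -> not (r -> Dia (p -> r)) holds at f, so Dia (p -> not (r -> Dia (p -> r))) is true at b.
      At f: p is false, not (r -> Dia (p -> r)) is false, so p -> not (r -> Dia (p -> r)) is true.
Satisfying worlds: {a, b, c, e, g}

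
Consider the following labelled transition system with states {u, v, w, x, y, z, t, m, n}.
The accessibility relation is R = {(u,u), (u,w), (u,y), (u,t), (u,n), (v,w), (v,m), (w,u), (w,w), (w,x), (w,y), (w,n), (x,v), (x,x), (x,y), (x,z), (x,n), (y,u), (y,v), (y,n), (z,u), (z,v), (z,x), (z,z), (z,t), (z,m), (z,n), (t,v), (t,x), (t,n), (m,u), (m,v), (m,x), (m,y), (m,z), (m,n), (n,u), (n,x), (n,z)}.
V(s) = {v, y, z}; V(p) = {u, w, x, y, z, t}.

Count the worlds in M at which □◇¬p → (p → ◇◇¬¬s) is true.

9

Recall that □ψ holds at a world iff ψ holds at every accessible world, and ◇ψ holds iff ψ holds at some accessible world.
Let φ = □◇¬p → (p → ◇◇¬¬s). Evaluate φ at each world:
  u (successors {u, w, y, t, n}): φ is true.
  v (successors {w, m}): φ is true.
  w (successors {u, w, x, y, n}): φ is true.
  x (successors {v, x, y, z, n}): φ is true.
  y (successors {u, v, n}): φ is true.
  z (successors {u, v, x, z, t, m, n}): φ is true.
  t (successors {v, x, n}): φ is true.
  m (successors {u, v, x, y, z, n}): φ is true.
  n (successors {u, x, z}): φ is true.
For instance, at t:
  At t: □◇¬p is false, p → ◇◇¬¬s is true, so □◇¬p → (p → ◇◇¬¬s) is true.
    At t: □◇¬p requires ◇¬p at every successor {v, x, n}.
      ◇¬p fails at n, so □◇¬p is false at t.
    At t: p is true, ◇◇¬¬s is true, so p → ◇◇¬¬s is true.
      At t: ◇◇¬¬s requires ◇¬¬s at some successor in {v, x, n}.
        ◇¬¬s holds at x, so ◇◇¬¬s is true at t.
Satisfying worlds: {u, v, w, x, y, z, t, m, n}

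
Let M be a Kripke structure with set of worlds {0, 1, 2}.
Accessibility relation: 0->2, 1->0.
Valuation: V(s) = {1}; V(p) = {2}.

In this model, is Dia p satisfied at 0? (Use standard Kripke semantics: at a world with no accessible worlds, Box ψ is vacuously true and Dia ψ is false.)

Yes

At 0: Dia p requires p at some successor in {2}.
  p holds at 2, so Dia p is true at 0.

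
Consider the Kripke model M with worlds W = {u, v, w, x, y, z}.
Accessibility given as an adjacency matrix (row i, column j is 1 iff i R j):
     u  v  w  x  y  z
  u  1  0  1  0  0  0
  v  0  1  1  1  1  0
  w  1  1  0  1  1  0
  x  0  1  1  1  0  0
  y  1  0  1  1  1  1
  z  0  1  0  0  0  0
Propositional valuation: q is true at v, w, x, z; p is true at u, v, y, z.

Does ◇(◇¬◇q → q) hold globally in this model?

Let φ = ◇(◇¬◇q → q). Evaluate φ at each world:
  u (successors {u, w}): φ is true.
  v (successors {v, w, x, y}): φ is true.
  w (successors {u, v, x, y}): φ is true.
  x (successors {v, w, x}): φ is true.
  y (successors {u, w, x, y, z}): φ is true.
  z (successors {v}): φ is true.
For instance, at v:
  At v: ◇(◇¬◇q → q) requires ◇¬◇q → q at some successor in {v, w, x, y}.
    ◇¬◇q → q holds at v, so ◇(◇¬◇q → q) is true at v.
      At v: ◇¬◇q is false, q is true, so ◇¬◇q → q is true.

Yes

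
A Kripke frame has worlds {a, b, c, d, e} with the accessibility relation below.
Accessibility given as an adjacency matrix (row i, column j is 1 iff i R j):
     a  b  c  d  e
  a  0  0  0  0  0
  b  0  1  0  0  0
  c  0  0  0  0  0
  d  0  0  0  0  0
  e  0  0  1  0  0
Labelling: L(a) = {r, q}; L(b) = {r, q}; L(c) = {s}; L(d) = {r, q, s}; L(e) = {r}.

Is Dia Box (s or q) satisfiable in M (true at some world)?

Let φ = Dia Box (s or q). Evaluate φ at each world:
  a (successors ∅): φ is false.
  b (successors {b}): φ is true.
  c (successors ∅): φ is false.
  d (successors ∅): φ is false.
  e (successors {c}): φ is true.
Detail at b (witness):
  At b: Dia Box (s or q) requires Box (s or q) at some successor in {b}.
    Box (s or q) holds at b, so Dia Box (s or q) is true at b.
      At b: Box (s or q) requires s or q at every successor {b}.
        At b: s or q is true.
      So Box (s or q) is true at b.

Yes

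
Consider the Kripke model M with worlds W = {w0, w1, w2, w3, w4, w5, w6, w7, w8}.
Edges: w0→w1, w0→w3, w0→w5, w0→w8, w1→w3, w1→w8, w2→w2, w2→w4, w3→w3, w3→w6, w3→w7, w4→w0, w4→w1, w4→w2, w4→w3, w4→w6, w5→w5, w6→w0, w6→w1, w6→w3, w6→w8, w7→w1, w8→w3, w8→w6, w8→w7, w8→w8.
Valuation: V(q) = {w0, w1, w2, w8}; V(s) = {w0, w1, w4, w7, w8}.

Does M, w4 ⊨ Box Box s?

No

At w4: Box Box s requires Box s at every successor {w0, w1, w2, w3, w6}.
  Box s fails at w0, so Box Box s is false at w4.
    At w0: Box s requires s at every successor {w1, w3, w5, w8}.
      s fails at w3, so Box s is false at w0.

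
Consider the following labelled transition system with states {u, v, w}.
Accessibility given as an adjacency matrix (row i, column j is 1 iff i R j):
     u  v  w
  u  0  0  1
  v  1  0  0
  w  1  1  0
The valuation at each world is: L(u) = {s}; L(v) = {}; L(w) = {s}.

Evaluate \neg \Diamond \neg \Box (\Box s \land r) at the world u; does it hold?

At u: \Diamond \neg \Box (\Box s \land r) is true, so \neg \Diamond \neg \Box (\Box s \land r) is false.
  At u: \Diamond \neg \Box (\Box s \land r) requires \neg \Box (\Box s \land r) at some successor in {w}.
    \neg \Box (\Box s \land r) holds at w, so \Diamond \neg \Box (\Box s \land r) is true at u.
      At w: \Box (\Box s \land r) is false, so \neg \Box (\Box s \land r) is true.

No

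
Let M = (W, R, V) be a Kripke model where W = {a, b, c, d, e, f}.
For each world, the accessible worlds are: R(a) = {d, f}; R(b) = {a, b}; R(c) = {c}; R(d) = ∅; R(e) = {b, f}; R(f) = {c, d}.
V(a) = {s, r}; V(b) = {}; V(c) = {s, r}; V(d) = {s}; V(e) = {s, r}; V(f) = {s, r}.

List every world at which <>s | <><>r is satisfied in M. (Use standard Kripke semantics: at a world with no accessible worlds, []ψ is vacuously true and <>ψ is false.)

a, b, c, e, f

Let φ = <>s | <><>r. Evaluate φ at each world:
  a (successors {d, f}): φ is true.
  b (successors {a, b}): φ is true.
  c (successors {c}): φ is true.
  d (successors ∅): φ is false.
  e (successors {b, f}): φ is true.
  f (successors {c, d}): φ is true.
For instance, at e:
  At e: <>s is true, <><>r is true, so <>s | <><>r is true.
    At e: <>s requires s at some successor in {b, f}.
      s holds at f, so <>s is true at e.
    At e: <><>r requires <>r at some successor in {b, f}.
      <>r holds at b, so <><>r is true at e.
Satisfying worlds: {a, b, c, e, f}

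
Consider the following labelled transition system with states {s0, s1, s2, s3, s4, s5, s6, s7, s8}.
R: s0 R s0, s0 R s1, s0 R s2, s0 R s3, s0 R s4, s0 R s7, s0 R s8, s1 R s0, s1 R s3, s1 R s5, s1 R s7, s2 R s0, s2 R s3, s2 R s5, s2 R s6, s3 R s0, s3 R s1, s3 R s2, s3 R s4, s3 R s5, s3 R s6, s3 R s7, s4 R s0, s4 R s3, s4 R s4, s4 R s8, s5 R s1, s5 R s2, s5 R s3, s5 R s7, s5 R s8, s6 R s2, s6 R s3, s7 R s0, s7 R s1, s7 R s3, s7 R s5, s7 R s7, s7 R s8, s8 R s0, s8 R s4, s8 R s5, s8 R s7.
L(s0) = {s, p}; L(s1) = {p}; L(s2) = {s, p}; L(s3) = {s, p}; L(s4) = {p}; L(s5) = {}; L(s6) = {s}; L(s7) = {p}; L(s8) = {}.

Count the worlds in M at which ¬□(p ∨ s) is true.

Recall that □ψ holds at a world iff ψ holds at every accessible world, and ◇ψ holds iff ψ holds at some accessible world.
Let φ = ¬□(p ∨ s). Evaluate φ at each world:
  s0 (successors {s0, s1, s2, s3, s4, s7, s8}): φ is true.
  s1 (successors {s0, s3, s5, s7}): φ is true.
  s2 (successors {s0, s3, s5, s6}): φ is true.
  s3 (successors {s0, s1, s2, s4, s5, s6, s7}): φ is true.
  s4 (successors {s0, s3, s4, s8}): φ is true.
  s5 (successors {s1, s2, s3, s7, s8}): φ is true.
  s6 (successors {s2, s3}): φ is false.
  s7 (successors {s0, s1, s3, s5, s7, s8}): φ is true.
  s8 (successors {s0, s4, s5, s7}): φ is true.
For instance, at s4:
  At s4: □(p ∨ s) is false, so ¬□(p ∨ s) is true.
    At s4: □(p ∨ s) requires p ∨ s at every successor {s0, s3, s4, s8}.
      p ∨ s fails at s8, so □(p ∨ s) is false at s4.
Satisfying worlds: {s0, s1, s2, s3, s4, s5, s7, s8}

8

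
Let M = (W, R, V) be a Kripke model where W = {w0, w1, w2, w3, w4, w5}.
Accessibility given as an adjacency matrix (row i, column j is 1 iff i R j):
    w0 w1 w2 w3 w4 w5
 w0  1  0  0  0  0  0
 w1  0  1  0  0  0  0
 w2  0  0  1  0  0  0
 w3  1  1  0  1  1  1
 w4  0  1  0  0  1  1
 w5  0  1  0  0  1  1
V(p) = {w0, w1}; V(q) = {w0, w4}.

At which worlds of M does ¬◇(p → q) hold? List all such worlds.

Let φ = ¬◇(p → q). Evaluate φ at each world:
  w0 (successors {w0}): φ is false.
  w1 (successors {w1}): φ is true.
  w2 (successors {w2}): φ is false.
  w3 (successors {w0, w1, w3, w4, w5}): φ is false.
  w4 (successors {w1, w4, w5}): φ is false.
  w5 (successors {w1, w4, w5}): φ is false.
For instance, at w3:
  At w3: ◇(p → q) is true, so ¬◇(p → q) is false.
    At w3: ◇(p → q) requires p → q at some successor in {w0, w1, w3, w4, w5}.
      p → q holds at w0, so ◇(p → q) is true at w3.
Satisfying worlds: {w1}

w1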